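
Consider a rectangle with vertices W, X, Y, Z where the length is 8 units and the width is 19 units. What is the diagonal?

Using the Pythagorean theorem:
d² = 8² + 19² = 64 + 361 = 425
d = sqrt(425) = 5*sqrt(17)

5*sqrt(17)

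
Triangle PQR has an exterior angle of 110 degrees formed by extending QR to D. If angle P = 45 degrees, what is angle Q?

By the exterior angle theorem: exterior angle = sum of remote interior angles.
110 = 45 + angle Q
angle Q = 110 - 45 = 65 degrees

65 degrees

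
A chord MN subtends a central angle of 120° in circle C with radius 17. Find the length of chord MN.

Drop a perpendicular from the center to the chord, bisecting both the chord and the central angle.
Each half-chord = r sin(θ/2) = 17 sin(60°).
The full chord = 2 × 17 × sin(60°) = 17*sqrt(3).

17*sqrt(3)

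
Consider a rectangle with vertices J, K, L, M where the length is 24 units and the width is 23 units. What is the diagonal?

Using the Pythagorean theorem:
d² = 24² + 23² = 576 + 529 = 1105
d = sqrt(1105)

sqrt(1105)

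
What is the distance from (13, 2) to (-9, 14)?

The horizontal distance is |-9 - 13| = 22 and the vertical distance is |14 - 2| = 12.
By the Pythagorean theorem, d = sqrt(22^2 + 12^2) = sqrt(628) = 2*sqrt(157).

2*sqrt(157)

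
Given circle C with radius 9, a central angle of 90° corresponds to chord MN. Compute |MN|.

Chord = 2(9) sin(45°) = 9*sqrt(2)

9*sqrt(2)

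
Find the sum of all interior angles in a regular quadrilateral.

The sum of interior angles of an n-sided polygon is (n - 2) * 180.
For n = 4: (4 - 2) * 180 = 2 * 180 = 360 degrees.

360 degrees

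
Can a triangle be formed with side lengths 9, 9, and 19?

The longest side is 19. The other two sides sum to 9 + 9 = 18.
Since 18 ≤ 19, the two shorter sides cannot reach around to close the triangle.

No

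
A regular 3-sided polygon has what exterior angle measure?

Each exterior angle of a regular n-gon is 360 / n.
For n = 3: 360 / 3 = 120 degrees.

120 degrees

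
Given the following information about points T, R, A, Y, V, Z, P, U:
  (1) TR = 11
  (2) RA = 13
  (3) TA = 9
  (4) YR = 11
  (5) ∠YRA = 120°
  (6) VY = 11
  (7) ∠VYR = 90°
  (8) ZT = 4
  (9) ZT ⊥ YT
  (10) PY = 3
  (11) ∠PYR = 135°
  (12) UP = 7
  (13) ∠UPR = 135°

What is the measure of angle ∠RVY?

Step 1: By the law of cosines on triangle VYR: VR² = 11² + 11² − 2·11·11·cos(90°) = 242, so VR = 11·√2.
Step 2: By the inverse law of cosines on triangle RVY: cos(∠RVY) = ((11·√2)² + 11² − 11²) / (2·11·√2·11) = 242/342.24 = 0.7071, so ∠RVY = 45°.

Therefore, the measure of angle ∠RVY = 45°.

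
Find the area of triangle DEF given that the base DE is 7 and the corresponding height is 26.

Area = (1/2)(7)(26) = 91

91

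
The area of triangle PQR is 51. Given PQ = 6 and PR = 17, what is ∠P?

sin(C) = 2 * 51 / (6 * 17) = 1, so C = arcsin(1) = 90°.

90°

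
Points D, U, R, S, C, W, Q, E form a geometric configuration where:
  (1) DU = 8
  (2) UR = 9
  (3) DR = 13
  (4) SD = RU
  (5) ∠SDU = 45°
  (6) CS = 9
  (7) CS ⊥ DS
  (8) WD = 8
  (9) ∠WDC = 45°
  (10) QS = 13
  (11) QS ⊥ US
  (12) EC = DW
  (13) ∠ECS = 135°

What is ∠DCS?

From the given relations: SD = RU = 9.
Step 1: By the law of cosines on triangle CSD: CD² = 9² + 9² − 2·9·9·cos(90°) = 162, so CD = 9·√2.
Step 2: By the inverse law of cosines on triangle DCS: cos(∠DCS) = ((9·√2)² + 9² − 9²) / (2·9·√2·9) = 162/229.1 = 0.7071, so ∠DCS = 45°.

Therefore, the measure of angle ∠DCS = 45°.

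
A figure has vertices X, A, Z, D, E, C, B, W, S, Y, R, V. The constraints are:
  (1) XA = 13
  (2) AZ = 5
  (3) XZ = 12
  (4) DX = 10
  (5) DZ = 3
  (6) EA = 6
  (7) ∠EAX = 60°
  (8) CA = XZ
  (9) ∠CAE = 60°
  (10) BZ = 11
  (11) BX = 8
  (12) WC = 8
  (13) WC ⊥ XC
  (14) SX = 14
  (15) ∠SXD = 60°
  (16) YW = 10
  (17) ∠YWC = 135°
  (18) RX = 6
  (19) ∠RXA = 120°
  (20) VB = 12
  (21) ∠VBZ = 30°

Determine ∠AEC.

From the given relations: CA = XZ = 12.
Step 1: By the law of cosines on triangle EAC: EC² = 6² + 12² − 2·6·12·cos(60°) = 108, so EC = 6·√3.
Step 2: By the inverse law of cosines on triangle AEC: cos(∠AEC) = (6² + (6·√3)² − 12²) / (2·6·6·√3) = 0/124.71 = 0, so ∠AEC = 90°.

Therefore, the measure of angle ∠AEC = 90°.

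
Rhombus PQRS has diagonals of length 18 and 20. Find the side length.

The diagonals of a rhombus bisect each other at right angles.
Half-diagonals: 18/2 = 9 and 20/2 = 10
side = sqrt(9^2 + 10^2)
side = sqrt(81 + 100)
side = sqrt(181)

sqrt(181)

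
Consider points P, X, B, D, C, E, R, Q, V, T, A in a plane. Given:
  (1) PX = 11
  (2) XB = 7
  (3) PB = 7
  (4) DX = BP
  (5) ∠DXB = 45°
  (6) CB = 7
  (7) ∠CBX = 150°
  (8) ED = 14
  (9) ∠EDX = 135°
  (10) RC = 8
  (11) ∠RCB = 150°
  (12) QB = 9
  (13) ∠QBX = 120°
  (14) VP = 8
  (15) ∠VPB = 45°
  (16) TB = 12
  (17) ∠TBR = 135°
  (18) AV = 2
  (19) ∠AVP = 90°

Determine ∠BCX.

Step 1: By the law of cosines on triangle CBX: CX² = 7² + 7² − 2·7·7·cos(150°) = 182.87, so CX ≈ 13.52.
Step 2: By the inverse law of cosines on triangle BCX: cos(∠BCX) = (7² + 13.52² − 7²) / (2·7·13.52) = 182.87/189.32 = 0.9659, so ∠BCX = 15°.

Therefore, the measure of angle ∠BCX = 15°.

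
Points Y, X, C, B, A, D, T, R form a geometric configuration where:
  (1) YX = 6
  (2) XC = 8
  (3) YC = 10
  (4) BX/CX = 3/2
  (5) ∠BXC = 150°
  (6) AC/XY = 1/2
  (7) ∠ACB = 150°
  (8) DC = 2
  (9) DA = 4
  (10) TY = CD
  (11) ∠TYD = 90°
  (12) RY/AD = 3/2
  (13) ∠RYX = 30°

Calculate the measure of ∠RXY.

From the given relations: RY = 3/2·AD = 3/2·4 = 6.
Step 1: By the law of cosines on triangle XYR: XR² = 6² + 6² − 2·6·6·cos(30°) = 9.65, so XR ≈ 3.11.
Step 2: By the inverse law of cosines on triangle RXY: cos(∠RXY) = (3.11² + 6² − 6²) / (2·3.11·6) = 9.65/37.27 = 0.2588, so ∠RXY = 75°.

Therefore, the measure of angle ∠RXY = 75°.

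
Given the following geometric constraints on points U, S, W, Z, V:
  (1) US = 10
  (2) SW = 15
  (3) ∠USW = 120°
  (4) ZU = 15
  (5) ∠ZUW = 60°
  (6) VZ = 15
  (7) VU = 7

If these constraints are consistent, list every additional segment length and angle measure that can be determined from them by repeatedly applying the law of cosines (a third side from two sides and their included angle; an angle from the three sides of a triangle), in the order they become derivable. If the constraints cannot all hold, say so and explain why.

The constraints are consistent. Derivable facts, in order:
After 1 step:
- UW = 5·√19
- ∠UVZ = 76.51°
- ∠UZV = 26.99°
- ∠VUZ = 76.51°
After 2 steps:
- WZ ≈ 19.32
- ∠SUW = 36.59°
- ∠SWU = 23.41°
After 3 steps:
- ∠UWZ = 42.26°
- ∠UZW = 77.74°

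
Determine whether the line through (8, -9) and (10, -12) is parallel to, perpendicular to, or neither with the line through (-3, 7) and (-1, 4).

Slope of line 1: m1 = (-12 - -9)/(10 - 8) = -3/2 = -3/2
Slope of line 2: m2 = (4 - 7)/(-1 - -3) = -3/2 = -3/2
Two lines are parallel if and only if they have equal slopes (or both are vertical).
Here m1 = m2 = -3/2, confirming the lines are parallel.

Parallel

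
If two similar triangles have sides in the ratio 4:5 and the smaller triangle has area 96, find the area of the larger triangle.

For similar figures, the area ratio equals the square of the side ratio.
Side ratio (the smaller triangle to the larger triangle) = 4:5, so area ratio = 4^2:5^2 = 16:25.
If the area of the smaller triangle is 96, then the area of the larger triangle = 96 * (25/16) = 150.

150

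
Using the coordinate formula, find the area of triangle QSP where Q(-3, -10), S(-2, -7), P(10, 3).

Shoelace: Area = (1/2)|-3(-7-3) + -2(3--10) + 10(-10--7)| = (1/2)(26) = 13

13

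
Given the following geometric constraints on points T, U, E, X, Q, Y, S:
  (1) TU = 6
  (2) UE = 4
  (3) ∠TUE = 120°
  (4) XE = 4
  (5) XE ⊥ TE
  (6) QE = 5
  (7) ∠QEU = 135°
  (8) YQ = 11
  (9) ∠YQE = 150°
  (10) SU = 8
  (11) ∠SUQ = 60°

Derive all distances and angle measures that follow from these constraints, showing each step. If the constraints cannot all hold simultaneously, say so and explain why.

The constraints are consistent.

Step 1: From TU = 6, UE = 4, and ∠TUE = 120°, by the law of cosines:
  TE² = TU² + UE² - 2·TU·UE·cos(120°) = 36 + 16 + 24 = 76
  TE = 2·√19

Step 2: From UE = 4, EQ = 5, and ∠UEQ = 135°, by the law of cosines:
  UQ² = UE² + EQ² - 2·UE·EQ·cos(135°) = 16 + 25 + 28.28 = 69.28
  UQ ≈ 8.32

Step 3: From EQ = 5, QY = 11, and ∠EQY = 150°, by the law of cosines:
  EY² = EQ² + QY² - 2·EQ·QY·cos(150°) = 25 + 121 + 95.26 = 241.3
  EY ≈ 15.53

Step 4: From TE = 2·√19, EX = 4, and ∠TEX = 90°, by the law of cosines:
  TX² = TE² + EX² - 2·TE·EX·cos(90°) = 76 + 16 - 0 = 92
  TX = 2·√23

Step 5: From QU = 8.32, US = 8, and ∠QUS = 60°, by the law of cosines:
  QS² = QU² + US² - 2·QU·US·cos(60°) = 69.28 + 64 - 66.59 = 66.69
  QS ≈ 8.17

Step 6: From TE = 2·√19, TU = 6, EU = 4, by the inverse law of cosines:
  cos(∠ETU) = (TE² + TU² - EU²) / (2·TE·TU)
  ∠ETU = 23.41°

Step 7: From UE = 4, UQ = 8.32, EQ = 5, by the inverse law of cosines:
  cos(∠EUQ) = (UE² + UQ² - EQ²) / (2·UE·UQ)
  ∠EUQ = 25.14°

Step 8: From EQ = 5, EY = 15.53, QY = 11, by the inverse law of cosines:
  cos(∠QEY) = (EQ² + EY² - QY²) / (2·EQ·EY)
  ∠QEY = 20.74°

Step 9: From ET = 2·√19, EU = 4, TU = 6, by the inverse law of cosines:
  cos(∠TEU) = (ET² + EU² - TU²) / (2·ET·EU)
  ∠TEU = 36.59°

Step 10: From QE = 5, QU = 8.32, EU = 4, by the inverse law of cosines:
  cos(∠EQU) = (QE² + QU² - EU²) / (2·QE·QU)
  ∠EQU = 19.86°

Step 11: From YE = 15.53, YQ = 11, EQ = 5, by the inverse law of cosines:
  cos(∠EYQ) = (YE² + YQ² - EQ²) / (2·YE·YQ)
  ∠EYQ = 9.26°

Step 12: From TE = 2·√19, TX = 2·√23, EX = 4, by the inverse law of cosines:
  cos(∠ETX) = (TE² + TX² - EX²) / (2·TE·TX)
  ∠ETX = 24.65°

Step 13: From XE = 4, XT = 2·√23, ET = 2·√19, by the inverse law of cosines:
  cos(∠EXT) = (XE² + XT² - ET²) / (2·XE·XT)
  ∠EXT = 65.35°

Step 14: From QS = 8.17, QU = 8.32, SU = 8, by the inverse law of cosines:
  cos(∠SQU) = (QS² + QU² - SU²) / (2·QS·QU)
  ∠SQU = 58.03°

Step 15: From SQ = 8.17, SU = 8, QU = 8.32, by the inverse law of cosines:
  cos(∠QSU) = (SQ² + SU² - QU²) / (2·SQ·SU)
  ∠QSU = 61.97°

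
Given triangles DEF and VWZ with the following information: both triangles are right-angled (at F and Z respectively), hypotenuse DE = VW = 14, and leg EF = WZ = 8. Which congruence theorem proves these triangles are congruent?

The given information matches HL: The hypotenuse and one leg of two right triangles are equal (Hypotenuse-Leg).

HL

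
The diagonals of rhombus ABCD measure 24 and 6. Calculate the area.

Area of a rhombus = (d1 * d2) / 2
Area = (24 * 6) / 2
Area = 144 / 2
Area = 72

72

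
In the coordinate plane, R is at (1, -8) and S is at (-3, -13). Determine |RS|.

The horizontal distance is |-3 - 1| = 4 and the vertical distance is |-13 - -8| = 5.
By the Pythagorean theorem, d = sqrt(4^2 + 5^2) = sqrt(41).

sqrt(41)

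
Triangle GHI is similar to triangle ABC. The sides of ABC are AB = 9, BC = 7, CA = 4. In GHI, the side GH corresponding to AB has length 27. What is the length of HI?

Similar triangles have proportional sides. Setting up the proportion:
GH / AB = HI / BC
27 / 9 = HI / 7
HI = 7 * 27 / 9 = 21.

21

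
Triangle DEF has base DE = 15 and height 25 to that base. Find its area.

Area = (1/2) * base * height
Area = (1/2) * 15 * 25
Area = 375/2

375/2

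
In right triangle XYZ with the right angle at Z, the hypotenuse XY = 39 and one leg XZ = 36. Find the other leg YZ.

By the Pythagorean theorem: YZ^2 = XY^2 - XZ^2
YZ^2 = 39^2 - 36^2 = 1521 - 1296 = 225
YZ = sqrt(225) = 15

15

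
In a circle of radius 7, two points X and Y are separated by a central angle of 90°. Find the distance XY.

Chord = 2(7) sin(45°) = 7*sqrt(2)

7*sqrt(2)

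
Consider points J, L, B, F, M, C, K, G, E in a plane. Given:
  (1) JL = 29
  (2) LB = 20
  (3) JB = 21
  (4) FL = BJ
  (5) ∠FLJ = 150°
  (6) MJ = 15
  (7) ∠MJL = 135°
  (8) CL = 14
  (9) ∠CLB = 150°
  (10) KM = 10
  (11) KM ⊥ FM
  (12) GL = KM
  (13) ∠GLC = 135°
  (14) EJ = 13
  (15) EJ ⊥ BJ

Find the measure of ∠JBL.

Step 1: By the inverse law of cosines on triangle JBL: cos(∠JBL) = (21² + 20² − 29²) / (2·21·20) = 0/840 = 0, so ∠JBL = 90°.

Therefore, the measure of angle ∠JBL = 90°.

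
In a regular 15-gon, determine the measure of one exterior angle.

Each exterior angle of a regular n-gon is 360 / n.
For n = 15: 360 / 15 = 24 degrees.

24 degrees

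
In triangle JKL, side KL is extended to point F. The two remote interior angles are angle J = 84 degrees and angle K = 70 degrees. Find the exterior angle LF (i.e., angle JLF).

By the exterior angle theorem, an exterior angle of a triangle equals the sum of the two remote interior angles.
Exterior angle = angle J + angle K
Exterior angle = 84 + 70 = 154 degrees

154 degrees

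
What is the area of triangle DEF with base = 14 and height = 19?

Area = (1/2) * base * height
Area = (1/2) * 14 * 19
Area = 133

133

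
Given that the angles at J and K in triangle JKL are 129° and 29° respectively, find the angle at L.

The interior angles sum to 180°: angle L = 180 - 129 - 29 = 22°.
The triangle is obtuse (angles 129°, 29°, 22°).

22 degrees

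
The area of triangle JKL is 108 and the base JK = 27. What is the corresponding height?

Area = (1/2) * base * height
height = 2 * Area / base
height = 2 * 108 / 27
height = 216 / 27
height = 8

8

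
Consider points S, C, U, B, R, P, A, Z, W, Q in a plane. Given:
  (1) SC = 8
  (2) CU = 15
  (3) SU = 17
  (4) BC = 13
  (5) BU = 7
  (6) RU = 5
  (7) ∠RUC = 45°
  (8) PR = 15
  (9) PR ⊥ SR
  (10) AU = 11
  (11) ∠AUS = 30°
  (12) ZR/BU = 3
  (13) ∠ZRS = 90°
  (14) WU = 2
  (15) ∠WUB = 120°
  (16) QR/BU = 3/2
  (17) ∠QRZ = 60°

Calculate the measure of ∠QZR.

From the given relations: ZR = 3·BU = 3·7 = 21; QR = 3/2·BU = 3/2·7 ≈ 10.5.
Step 1: By the law of cosines on triangle ZRQ: ZQ² = 21² + 10.5² − 2·21·10.5·cos(60°) = 330.75, so ZQ ≈ 18.19.
Step 2: By the inverse law of cosines on triangle QZR: cos(∠QZR) = (18.19² + 21² − 10.5²) / (2·18.19·21) = 661.5/763.83 = 0.866, so ∠QZR = 30°.

Therefore, the measure of angle ∠QZR = 30°.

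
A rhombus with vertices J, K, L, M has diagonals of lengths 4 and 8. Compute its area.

Area = (4 * 8) / 2 = 32 / 2 = 16

16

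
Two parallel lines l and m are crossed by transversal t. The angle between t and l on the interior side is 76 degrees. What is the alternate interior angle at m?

Alternate interior angles formed by parallel lines and a transversal are equal.
The given angle is 76 degrees.
The alternate interior angle = 76 degrees.

76 degrees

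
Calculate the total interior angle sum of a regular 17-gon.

The sum of interior angles of an n-sided polygon is (n - 2) * 180.
For n = 17: (17 - 2) * 180 = 15 * 180 = 2700 degrees.

2700 degrees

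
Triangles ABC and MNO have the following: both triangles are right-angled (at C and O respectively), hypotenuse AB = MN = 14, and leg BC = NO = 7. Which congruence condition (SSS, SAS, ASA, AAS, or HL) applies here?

The given information provides:
both triangles are right-angled (at C and O respectively), hypotenuse AB = MN = 14, and leg BC = NO = 7
This matches the HL congruence theorem.
The hypotenuse and one leg of two right triangles are equal (Hypotenuse-Leg).

HL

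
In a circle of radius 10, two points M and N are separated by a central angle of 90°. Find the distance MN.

Chord = 2(10) sin(45°) = 10*sqrt(2)

10*sqrt(2)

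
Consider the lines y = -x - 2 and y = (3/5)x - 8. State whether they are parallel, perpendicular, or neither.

Slope of line 1: m1 = -1
Slope of line 2: m2 = 3/5
m1 != m2 and m1*m2 = -3/5 != -1. Neither.

Neither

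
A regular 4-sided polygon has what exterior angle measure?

Each exterior angle of a regular n-gon is 360 / n.
For n = 4: 360 / 4 = 90 degrees.

90 degrees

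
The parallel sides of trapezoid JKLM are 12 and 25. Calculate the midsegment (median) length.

The midsegment of a trapezoid = (base1 + base2) / 2
midsegment = (12 + 25) / 2
midsegment = 37 / 2
midsegment = 37/2

37/2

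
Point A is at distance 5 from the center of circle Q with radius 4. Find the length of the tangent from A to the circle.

Let T be the point of tangency. Then QT ⊥ AT (radius ⊥ tangent).
In right triangle QTA: QA² = QT² + AT²
5² = 4² + AT²
AT² = 9, AT = 3

3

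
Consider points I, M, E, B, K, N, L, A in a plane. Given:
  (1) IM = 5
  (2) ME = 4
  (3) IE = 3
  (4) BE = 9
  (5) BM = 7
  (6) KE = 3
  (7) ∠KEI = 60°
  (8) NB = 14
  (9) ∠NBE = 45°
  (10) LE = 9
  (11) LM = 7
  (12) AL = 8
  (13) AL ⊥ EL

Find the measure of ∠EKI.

Step 1: By the law of cosines on triangle KEI: KI² = 3² + 3² − 2·3·3·cos(60°) = 9, so KI = 3.
Step 2: By the inverse law of cosines on triangle EKI: cos(∠EKI) = (3² + 3² − 3²) / (2·3·3) = 9/18 = 0.5, so ∠EKI = 60°.

Therefore, the measure of angle ∠EKI = 60°.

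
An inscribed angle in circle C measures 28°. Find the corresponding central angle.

By the inscribed angle theorem, the central angle is twice the inscribed angle.
Central angle = 2 × 28° = 56°

56°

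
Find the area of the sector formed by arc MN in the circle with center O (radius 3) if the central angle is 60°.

Sector area = π(3²)(1/6) = 3*pi/2

3*pi/2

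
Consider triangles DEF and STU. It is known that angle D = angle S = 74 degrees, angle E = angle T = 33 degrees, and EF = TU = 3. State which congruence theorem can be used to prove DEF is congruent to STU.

The given information provides:
angle D = angle S = 74 degrees, angle E = angle T = 33 degrees, and EF = TU = 3
This matches the AAS congruence theorem.
Two pairs of corresponding angles and a non-included side are equal (Angle-Angle-Side).

AAS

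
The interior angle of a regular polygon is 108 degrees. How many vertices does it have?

The exterior angle is the supplement of the interior angle: 180 - 108 = 72 degrees.
Since the exterior angles of any convex polygon sum to 360 degrees, the number of sides is 360 / 72 = 5.

5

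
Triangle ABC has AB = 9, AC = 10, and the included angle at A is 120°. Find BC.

By the law of cosines: BC^2 = AB^2 + AC^2 - 2*AB*AC*cos(A)
BC^2 = 9^2 + 10^2 - 2*9*10*cos(120°)
BC^2 = 81 + 100 - 180*(-1/2)
BC^2 = 271
BC = sqrt(271)

sqrt(271)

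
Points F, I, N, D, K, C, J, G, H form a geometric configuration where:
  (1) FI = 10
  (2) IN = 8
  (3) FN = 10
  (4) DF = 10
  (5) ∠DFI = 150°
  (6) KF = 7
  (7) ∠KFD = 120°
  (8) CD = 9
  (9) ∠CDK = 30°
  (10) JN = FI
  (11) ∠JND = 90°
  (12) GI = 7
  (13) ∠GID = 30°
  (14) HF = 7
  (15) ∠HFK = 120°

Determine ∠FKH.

Step 1: By the law of cosines on triangle KFH: KH² = 7² + 7² − 2·7·7·cos(120°) = 147, so KH = 7·√3.
Step 2: By the inverse law of cosines on triangle FKH: cos(∠FKH) = (7² + (7·√3)² − 7²) / (2·7·7·√3) = 147/169.74 = 0.866, so ∠FKH = 30°.

Therefore, the measure of angle ∠FKH = 30°.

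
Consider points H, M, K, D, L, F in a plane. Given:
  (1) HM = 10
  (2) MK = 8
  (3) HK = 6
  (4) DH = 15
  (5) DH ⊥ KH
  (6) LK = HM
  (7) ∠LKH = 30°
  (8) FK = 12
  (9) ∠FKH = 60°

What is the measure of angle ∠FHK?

Step 1: By the law of cosines on triangle HKF: HF² = 6² + 12² − 2·6·12·cos(60°) = 108, so HF = 6·√3.
Step 2: By the inverse law of cosines on triangle FHK: cos(∠FHK) = ((6·√3)² + 6² − 12²) / (2·6·√3·6) = 0/124.71 = 0, so ∠FHK = 90°.

Therefore, the measure of angle ∠FHK = 90°.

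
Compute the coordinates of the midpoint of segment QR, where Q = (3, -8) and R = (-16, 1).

M = ((x₁ + x₂)/2, (y₁ + y₂)/2)
= ((3 + -16)/2, (-8 + 1)/2)
= (-13/2, -7/2) = (-13/2, -7/2)

(-13/2, -7/2)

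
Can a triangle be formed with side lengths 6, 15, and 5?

Check the triangle inequality: 6 + 5 = 11 ≤ 15.
Since the sum of two sides does not exceed the third, no triangle can be formed.

No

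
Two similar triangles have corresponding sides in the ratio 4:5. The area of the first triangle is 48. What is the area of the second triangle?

Area ratio = (4/5)^2 = 16/25. Area of the second triangle = 48 * 25/16 = 75.

75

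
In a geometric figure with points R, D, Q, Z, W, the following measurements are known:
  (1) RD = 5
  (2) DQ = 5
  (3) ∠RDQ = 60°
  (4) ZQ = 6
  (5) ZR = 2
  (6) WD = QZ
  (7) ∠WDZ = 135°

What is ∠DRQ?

Step 1: By the law of cosines on triangle RDQ: RQ² = 5² + 5² − 2·5·5·cos(60°) = 25, so RQ = 5.
Step 2: By the inverse law of cosines on triangle DRQ: cos(∠DRQ) = (5² + 5² − 5²) / (2·5·5) = 25/50 = 0.5, so ∠DRQ = 60°.

Therefore, the measure of angle ∠DRQ = 60°.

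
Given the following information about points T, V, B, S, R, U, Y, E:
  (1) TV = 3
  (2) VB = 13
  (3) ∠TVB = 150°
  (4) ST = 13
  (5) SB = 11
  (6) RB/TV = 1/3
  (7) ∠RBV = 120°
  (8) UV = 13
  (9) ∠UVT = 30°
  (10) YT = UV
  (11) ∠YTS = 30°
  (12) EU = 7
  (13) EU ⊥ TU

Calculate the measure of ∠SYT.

From the given relations: YT = UV = 13.
Step 1: By the law of cosines on triangle YTS: YS² = 13² + 13² − 2·13·13·cos(30°) = 45.28, so YS ≈ 6.73.
Step 2: By the inverse law of cosines on triangle SYT: cos(∠SYT) = (6.73² + 13² − 13²) / (2·6.73·13) = 45.28/174.96 = 0.2588, so ∠SYT = 75°.

Therefore, the measure of angle ∠SYT = 75°.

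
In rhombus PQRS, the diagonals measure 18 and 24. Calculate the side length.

The diagonals of a rhombus bisect each other at right angles.
Half-diagonals: 18/2 = 9 and 24/2 = 12
side = sqrt(9^2 + 12^2)
side = sqrt(81 + 144)
side = sqrt(225) = 15

15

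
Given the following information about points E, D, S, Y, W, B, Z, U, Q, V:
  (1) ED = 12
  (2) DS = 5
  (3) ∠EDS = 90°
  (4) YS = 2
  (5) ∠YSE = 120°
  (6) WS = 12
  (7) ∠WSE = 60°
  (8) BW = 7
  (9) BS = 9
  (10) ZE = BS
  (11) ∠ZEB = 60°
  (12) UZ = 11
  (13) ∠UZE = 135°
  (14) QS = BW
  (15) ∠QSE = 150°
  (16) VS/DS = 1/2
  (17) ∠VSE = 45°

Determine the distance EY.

Step 1: By the law of cosines on triangle EDS: ES² = 12² + 5² − 2·12·5·cos(90°) = 169, so ES = 13.
Step 2: By the law of cosines on triangle ESY: EY² = 13² + 2² − 2·13·2·cos(120°) = 199, so EY = √199.

Therefore, the length of EY = √199.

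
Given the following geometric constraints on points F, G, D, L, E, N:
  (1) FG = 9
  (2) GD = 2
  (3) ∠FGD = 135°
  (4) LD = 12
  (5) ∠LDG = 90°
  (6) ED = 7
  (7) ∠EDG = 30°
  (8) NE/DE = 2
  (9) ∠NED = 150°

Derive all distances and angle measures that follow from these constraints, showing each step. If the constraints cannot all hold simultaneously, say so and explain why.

The constraints are consistent.

From the given relations:
  NE = 2·DE = 2·7 = 14

Step 1: From FG = 9, GD = 2, and ∠FGD = 135°, by the law of cosines:
  FD² = FG² + GD² - 2·FG·GD·cos(135°) = 81 + 4 + 25.46 = 110.5
  FD ≈ 10.51

Step 2: From GD = 2, DL = 12, and ∠GDL = 90°, by the law of cosines:
  GL² = GD² + DL² - 2·GD·DL·cos(90°) = 4 + 144 - 0 = 148
  GL = 2·√37

Step 3: From GD = 2, DE = 7, and ∠GDE = 30°, by the law of cosines:
  GE² = GD² + DE² - 2·GD·DE·cos(30°) = 4 + 49 - 24.25 = 28.75
  GE ≈ 5.36

Step 4: From DE = 7, EN = 14, and ∠DEN = 150°, by the law of cosines:
  DN² = DE² + EN² - 2·DE·EN·cos(150°) = 49 + 196 + 169.7 = 414.7
  DN ≈ 20.37

Step 5: From FD = 10.51, FG = 9, DG = 2, by the inverse law of cosines:
  cos(∠DFG) = (FD² + FG² - DG²) / (2·FD·FG)
  ∠DFG = 7.73°

Step 6: From GD = 2, GE = 5.36, DE = 7, by the inverse law of cosines:
  cos(∠DGE) = (GD² + GE² - DE²) / (2·GD·GE)
  ∠DGE = 139.25°

Step 7: From GD = 2, GL = 2·√37, DL = 12, by the inverse law of cosines:
  cos(∠DGL) = (GD² + GL² - DL²) / (2·GD·GL)
  ∠DGL = 80.54°

Step 8: From DE = 7, DN = 20.37, EN = 14, by the inverse law of cosines:
  cos(∠EDN) = (DE² + DN² - EN²) / (2·DE·DN)
  ∠EDN = 20.1°

Step 9: From DF = 10.51, DG = 2, FG = 9, by the inverse law of cosines:
  cos(∠FDG) = (DF² + DG² - FG²) / (2·DF·DG)
  ∠FDG = 37.27°

Step 10: From LD = 12, LG = 2·√37, DG = 2, by the inverse law of cosines:
  cos(∠DLG) = (LD² + LG² - DG²) / (2·LD·LG)
  ∠DLG = 9.46°

Step 11: From ED = 7, EG = 5.36, DG = 2, by the inverse law of cosines:
  cos(∠DEG) = (ED² + EG² - DG²) / (2·ED·EG)
  ∠DEG = 10.75°

Step 12: From ND = 20.37, NE = 14, DE = 7, by the inverse law of cosines:
  cos(∠DNE) = (ND² + NE² - DE²) / (2·ND·NE)
  ∠DNE = 9.9°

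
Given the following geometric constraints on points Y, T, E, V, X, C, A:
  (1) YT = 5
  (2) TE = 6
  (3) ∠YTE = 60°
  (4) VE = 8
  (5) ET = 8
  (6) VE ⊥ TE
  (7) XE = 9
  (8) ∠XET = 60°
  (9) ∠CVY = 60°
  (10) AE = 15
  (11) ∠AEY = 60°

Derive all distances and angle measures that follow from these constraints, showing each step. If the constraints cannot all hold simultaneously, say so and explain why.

These constraints are not satisfiable: (2) TE = 6 and (5) ET = 8 assign two different lengths to the same segment. No planar figure meets all of them, so nothing further can be derived.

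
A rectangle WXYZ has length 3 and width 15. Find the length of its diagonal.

d = sqrt(3^2 + 15^2) = sqrt(234) = 3*sqrt(26)

3*sqrt(26)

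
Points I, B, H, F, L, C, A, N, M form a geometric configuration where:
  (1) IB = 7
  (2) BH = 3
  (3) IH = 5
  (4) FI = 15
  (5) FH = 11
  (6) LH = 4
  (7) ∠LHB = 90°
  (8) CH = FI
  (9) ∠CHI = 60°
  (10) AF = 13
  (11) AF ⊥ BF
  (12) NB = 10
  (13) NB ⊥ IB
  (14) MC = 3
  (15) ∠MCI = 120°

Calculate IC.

From the given relations: CH = FI = 15.
Step 1: By the law of cosines on triangle IHC: IC² = 5² + 15² − 2·5·15·cos(60°) = 175, so IC = 5·√7.

Therefore, the length of IC = 5·√7.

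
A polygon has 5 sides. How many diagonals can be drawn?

Total line segments between 5 vertices = C(5,2) = 10.
Subtract the 5 sides: 10 - 5 = 5 diagonals.

5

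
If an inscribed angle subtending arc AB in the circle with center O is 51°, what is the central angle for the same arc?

Central angle = 2 × 51° = 102° (inscribed angle theorem).

102°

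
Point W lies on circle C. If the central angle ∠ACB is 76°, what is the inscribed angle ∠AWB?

Inscribed angle = 76° / 2 = 38° (inscribed angle theorem).

38°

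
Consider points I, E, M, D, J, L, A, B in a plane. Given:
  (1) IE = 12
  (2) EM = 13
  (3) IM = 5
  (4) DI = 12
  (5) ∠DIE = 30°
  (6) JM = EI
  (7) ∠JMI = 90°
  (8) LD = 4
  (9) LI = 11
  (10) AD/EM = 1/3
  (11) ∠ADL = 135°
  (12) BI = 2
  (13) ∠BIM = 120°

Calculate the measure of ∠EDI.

Step 1: By the law of cosines on triangle DIE: DE² = 12² + 12² − 2·12·12·cos(30°) = 38.58, so DE ≈ 6.21.
Step 2: By the inverse law of cosines on triangle EDI: cos(∠EDI) = (6.21² + 12² − 12²) / (2·6.21·12) = 38.58/149.08 = 0.2588, so ∠EDI = 75°.

Therefore, the measure of angle ∠EDI = 75°.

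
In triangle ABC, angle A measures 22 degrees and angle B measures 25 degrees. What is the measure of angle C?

The interior angles sum to 180°: angle C = 180 - 22 - 25 = 133°.
The triangle is obtuse (angles 22°, 25°, 133°).

133 degrees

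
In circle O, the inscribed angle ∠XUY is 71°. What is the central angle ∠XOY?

By the inscribed angle theorem, the central angle is twice the inscribed angle.
Central angle = 2 × 71° = 142°

142°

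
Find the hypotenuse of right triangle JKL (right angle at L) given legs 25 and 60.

In a right triangle, the square of the hypotenuse equals the sum of the squares of the two legs.
The legs are 25 and 60, so the hypotenuse = sqrt(625 + 3600) = sqrt(4225) = 65.

65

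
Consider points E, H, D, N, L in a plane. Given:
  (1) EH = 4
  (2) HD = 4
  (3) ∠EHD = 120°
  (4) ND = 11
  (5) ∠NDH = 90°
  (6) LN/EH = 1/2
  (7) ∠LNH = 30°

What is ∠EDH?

Step 1: By the law of cosines on triangle DHE: DE² = 4² + 4² − 2·4·4·cos(120°) = 48, so DE = 4·√3.
Step 2: By the inverse law of cosines on triangle EDH: cos(∠EDH) = ((4·√3)² + 4² − 4²) / (2·4·√3·4) = 48/55.43 = 0.866, so ∠EDH = 30°.

Therefore, the measure of angle ∠EDH = 30°.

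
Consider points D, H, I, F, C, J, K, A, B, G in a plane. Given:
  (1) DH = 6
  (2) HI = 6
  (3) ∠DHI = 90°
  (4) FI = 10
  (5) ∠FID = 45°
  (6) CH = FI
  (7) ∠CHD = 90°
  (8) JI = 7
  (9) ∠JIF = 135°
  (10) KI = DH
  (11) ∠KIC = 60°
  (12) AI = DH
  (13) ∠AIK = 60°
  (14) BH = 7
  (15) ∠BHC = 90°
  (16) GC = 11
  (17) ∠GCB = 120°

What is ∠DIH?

Step 1: By the law of cosines on triangle IHD: ID² = 6² + 6² − 2·6·6·cos(90°) = 72, so ID = 6·√2.
Step 2: By the inverse law of cosines on triangle DIH: cos(∠DIH) = ((6·√2)² + 6² − 6²) / (2·6·√2·6) = 72/101.82 = 0.7071, so ∠DIH = 45°.

Therefore, the measure of angle ∠DIH = 45°.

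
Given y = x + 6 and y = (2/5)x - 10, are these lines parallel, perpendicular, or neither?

Slope of line 1: m1 = 1
Slope of line 2: m2 = 2/5
For parallel lines we need equal slopes: 1 != 2/5.
For perpendicular lines we need m1*m2 = -1: (1)(2/5) = 2/5 != -1.
Since neither condition holds, the lines are neither parallel nor perpendicular.

Neither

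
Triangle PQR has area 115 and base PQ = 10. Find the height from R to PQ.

Area = (1/2) * base * height
height = 2 * Area / base
height = 2 * 115 / 10
height = 230 / 10
height = 23

23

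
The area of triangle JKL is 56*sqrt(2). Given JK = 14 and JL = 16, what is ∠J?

From the SAS area formula Area = (1/2)ab sin(C), rearranging gives sin(C) = 2*Area/(ab).
sin(C) = 2 * 56*sqrt(2) / (224) = sqrt(2)/2.
Therefore C = arcsin(sqrt(2)/2) = 45°.
Since sin(180° - C) = sin(C), the obtuse angle 135° gives the same area, so C = 45° or C = 135°.

45° or 135°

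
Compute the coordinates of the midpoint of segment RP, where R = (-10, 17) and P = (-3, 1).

M = ((x₁ + x₂)/2, (y₁ + y₂)/2)
= ((-10 + -3)/2, (17 + 1)/2)
= (-13/2, 18/2) = (-13/2, 9)

(-13/2, 9)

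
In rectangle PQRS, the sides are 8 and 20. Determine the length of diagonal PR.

Using the Pythagorean theorem:
d² = 8² + 20² = 64 + 400 = 464
d = sqrt(464) = 4*sqrt(29)

4*sqrt(29)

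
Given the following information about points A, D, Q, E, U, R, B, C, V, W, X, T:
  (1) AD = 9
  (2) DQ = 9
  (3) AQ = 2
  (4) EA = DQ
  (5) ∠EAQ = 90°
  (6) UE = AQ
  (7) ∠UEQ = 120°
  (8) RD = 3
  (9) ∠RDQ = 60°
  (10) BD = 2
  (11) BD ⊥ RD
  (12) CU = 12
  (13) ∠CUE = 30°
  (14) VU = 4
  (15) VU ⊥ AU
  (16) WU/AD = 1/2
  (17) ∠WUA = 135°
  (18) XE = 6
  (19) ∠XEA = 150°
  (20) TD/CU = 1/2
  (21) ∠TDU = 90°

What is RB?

Step 1: By the law of cosines on triangle RDB: RB² = 3² + 2² − 2·3·2·cos(90°) = 13, so RB = √13.

Therefore, the length of RB = √13.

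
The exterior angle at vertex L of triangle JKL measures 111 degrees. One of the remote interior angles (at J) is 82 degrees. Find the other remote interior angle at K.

angle K = 111 - 82 = 29 degrees (exterior angle theorem).

29 degrees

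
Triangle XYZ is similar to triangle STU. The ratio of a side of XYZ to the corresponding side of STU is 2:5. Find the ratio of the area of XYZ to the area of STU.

The ratio of areas of similar triangles equals the square of the side ratio.
Side ratio = 2:5
Area ratio = (2/5)^2 = 4/25 = 4:25

4:25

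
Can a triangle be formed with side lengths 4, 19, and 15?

No.
The triangle inequality is violated: 4 + 15 = 19 ≤ 19.
These lengths cannot form a triangle.

No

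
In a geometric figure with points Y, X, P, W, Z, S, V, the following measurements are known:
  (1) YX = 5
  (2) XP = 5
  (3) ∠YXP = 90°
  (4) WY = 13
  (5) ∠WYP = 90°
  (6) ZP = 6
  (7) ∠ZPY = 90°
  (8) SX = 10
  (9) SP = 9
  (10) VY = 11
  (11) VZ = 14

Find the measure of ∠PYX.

Step 1: By the law of cosines on triangle YXP: YP² = 5² + 5² − 2·5·5·cos(90°) = 50, so YP = 5·√2.
Step 2: By the inverse law of cosines on triangle PYX: cos(∠PYX) = ((5·√2)² + 5² − 5²) / (2·5·√2·5) = 50/70.71 = 0.7071, so ∠PYX = 45°.

Therefore, the measure of angle ∠PYX = 45°.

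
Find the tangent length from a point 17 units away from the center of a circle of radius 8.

tangent = √(d² - r²) = √(17² - 8²) = √(289 - 64) = √225 = 15

15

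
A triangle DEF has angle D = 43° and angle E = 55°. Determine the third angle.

angle F = 180 - 43 - 55 = 82 degrees.

82 degrees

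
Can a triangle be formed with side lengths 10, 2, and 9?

Yes.
The triangle inequality requires that the sum of any two sides exceeds the third.
Here 2 + 9 = 11 > 10, so the condition is met.

Yes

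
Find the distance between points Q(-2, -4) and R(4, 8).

d = sqrt((4 - -2)^2 + (8 - -4)^2)
d = sqrt(6^2 + 12^2)
d = sqrt(36 + 144)
d = sqrt(180) = 6*sqrt(5)

6*sqrt(5)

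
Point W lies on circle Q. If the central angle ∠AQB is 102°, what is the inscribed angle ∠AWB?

An inscribed angle intercepts an arc from a point on the circle, while the central angle intercepts the same arc from the center.
The inscribed angle is always half the central angle: 102° / 2 = 51°.

51°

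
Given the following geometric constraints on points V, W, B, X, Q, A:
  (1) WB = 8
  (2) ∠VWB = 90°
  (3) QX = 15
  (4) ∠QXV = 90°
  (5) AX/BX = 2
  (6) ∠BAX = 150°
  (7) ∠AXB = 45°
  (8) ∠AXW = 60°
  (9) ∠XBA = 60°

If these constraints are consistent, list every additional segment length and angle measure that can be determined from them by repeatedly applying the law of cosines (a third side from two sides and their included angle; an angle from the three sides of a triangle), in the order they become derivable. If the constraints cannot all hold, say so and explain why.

These constraints are not satisfiable: (6), (7) and (9) are the three interior angles of triangle BAX, which must sum to 180°, but 150° + 45° + 60° = 255°. No planar figure meets all of them, so nothing further can be derived.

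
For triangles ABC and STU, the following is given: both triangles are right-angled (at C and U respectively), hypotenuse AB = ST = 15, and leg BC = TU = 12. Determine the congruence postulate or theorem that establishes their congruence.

Consider the given information: both triangles are right-angled (at C and U respectively), hypotenuse AB = ST = 15, and leg BC = TU = 12
This is not SAS or AAS: SAS requires two sides and the included angle between them. AAS requires two angles and a non-included side.
The correct criterion is HL. The hypotenuse and one leg of two right triangles are equal (Hypotenuse-Leg).

HL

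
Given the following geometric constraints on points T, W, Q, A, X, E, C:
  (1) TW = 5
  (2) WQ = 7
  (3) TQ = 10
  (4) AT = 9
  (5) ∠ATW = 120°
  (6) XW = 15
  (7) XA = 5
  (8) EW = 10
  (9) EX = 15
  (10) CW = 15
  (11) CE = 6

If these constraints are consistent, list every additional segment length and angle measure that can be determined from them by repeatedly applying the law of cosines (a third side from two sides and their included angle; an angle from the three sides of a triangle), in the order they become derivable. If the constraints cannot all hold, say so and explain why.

The constraints are consistent. Derivable facts, in order:
After 1 step:
- WA = √151
- ∠CEW = 137.87°
- ∠CWE = 15.56°
- ∠ECW = 26.56°
- ∠EWX = 70.53°
- ∠EXW = 38.94°
- ∠QTW = 40.54°
- ∠QWT = 111.8°
- ∠TQW = 27.66°
- ∠WEX = 70.53°
After 2 steps:
- ∠AWT = 39.37°
- ∠AWX = 17.8°
- ∠AXW = 48.7°
- ∠TAW = 20.63°
- ∠WAX = 113.5°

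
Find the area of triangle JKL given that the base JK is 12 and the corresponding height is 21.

Area = (1/2)(12)(21) = 126

126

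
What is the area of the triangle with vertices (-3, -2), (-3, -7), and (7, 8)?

Using the Shoelace formula for a triangle:
Area = (1/2)|x0(y1 - y2) + x1(y2 - y0) + x2(y0 - y1)|
Area = (1/2)|-3(-7 - 8) + -3(8 - -2) + 7(-2 - -7)|
Area = (1/2)|45 + -30 + 35|
Area = (1/2)|50|
Area = (1/2)(50)
Area = 25

25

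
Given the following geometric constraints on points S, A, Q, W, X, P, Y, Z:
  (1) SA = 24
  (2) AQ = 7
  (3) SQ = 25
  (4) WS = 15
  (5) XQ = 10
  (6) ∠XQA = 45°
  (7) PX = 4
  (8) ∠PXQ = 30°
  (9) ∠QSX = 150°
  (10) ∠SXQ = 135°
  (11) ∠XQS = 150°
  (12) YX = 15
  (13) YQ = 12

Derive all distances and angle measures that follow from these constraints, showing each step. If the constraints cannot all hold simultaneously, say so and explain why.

These constraints are not satisfiable: (9), (10) and (11) are the three interior angles of triangle QSX, which must sum to 180°, but 150° + 135° + 150° = 435°. No planar figure meets all of them, so nothing further can be derived.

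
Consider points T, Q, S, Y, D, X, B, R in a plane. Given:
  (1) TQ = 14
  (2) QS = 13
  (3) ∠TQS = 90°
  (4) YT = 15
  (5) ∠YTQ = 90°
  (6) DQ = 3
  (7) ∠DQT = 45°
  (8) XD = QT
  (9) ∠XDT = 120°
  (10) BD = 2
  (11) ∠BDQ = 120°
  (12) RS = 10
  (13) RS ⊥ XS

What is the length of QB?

Step 1: By the law of cosines on triangle QDB: QB² = 3² + 2² − 2·3·2·cos(120°) = 19, so QB = √19.

Therefore, the length of QB = √19.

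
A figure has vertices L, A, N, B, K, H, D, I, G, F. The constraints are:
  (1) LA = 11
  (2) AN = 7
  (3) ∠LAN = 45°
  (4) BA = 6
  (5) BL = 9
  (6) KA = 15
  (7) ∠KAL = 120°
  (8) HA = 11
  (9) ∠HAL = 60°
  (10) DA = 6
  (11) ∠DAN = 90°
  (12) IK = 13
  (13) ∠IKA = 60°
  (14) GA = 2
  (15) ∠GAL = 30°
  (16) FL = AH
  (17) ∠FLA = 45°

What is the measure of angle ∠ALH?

Step 1: By the law of cosines on triangle LAH: LH² = 11² + 11² − 2·11·11·cos(60°) = 121, so LH = 11.
Step 2: By the inverse law of cosines on triangle ALH: cos(∠ALH) = (11² + 11² − 11²) / (2·11·11) = 121/242 = 0.5, so ∠ALH = 60°.

Therefore, the measure of angle ∠ALH = 60°.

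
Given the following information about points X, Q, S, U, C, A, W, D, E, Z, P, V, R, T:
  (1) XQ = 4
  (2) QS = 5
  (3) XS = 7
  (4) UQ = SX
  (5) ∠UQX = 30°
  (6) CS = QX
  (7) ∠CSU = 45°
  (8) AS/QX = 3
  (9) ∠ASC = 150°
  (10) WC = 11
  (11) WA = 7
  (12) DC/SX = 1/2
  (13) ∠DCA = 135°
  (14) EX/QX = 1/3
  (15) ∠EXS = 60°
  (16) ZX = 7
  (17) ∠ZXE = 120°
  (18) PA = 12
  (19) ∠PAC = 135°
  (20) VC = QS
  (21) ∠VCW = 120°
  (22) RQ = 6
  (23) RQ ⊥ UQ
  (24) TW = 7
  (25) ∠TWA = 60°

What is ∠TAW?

Step 1: By the law of cosines on triangle AWT: AT² = 7² + 7² − 2·7·7·cos(60°) = 49, so AT = 7.
Step 2: By the inverse law of cosines on triangle TAW: cos(∠TAW) = (7² + 7² − 7²) / (2·7·7) = 49/98 = 0.5, so ∠TAW = 60°.

Therefore, the measure of angle ∠TAW = 60°.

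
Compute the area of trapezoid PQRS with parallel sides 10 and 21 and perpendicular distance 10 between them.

A trapezoid's area equals the midsegment times the height.
The midsegment is (10 + 21) / 2 = 31/2.
Area = 31/2 * 10 = 155.

155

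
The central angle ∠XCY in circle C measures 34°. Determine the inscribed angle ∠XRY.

Inscribed angle = 34° / 2 = 17° (inscribed angle theorem).

17°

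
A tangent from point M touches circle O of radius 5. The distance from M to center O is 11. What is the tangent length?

tangent = √(d² - r²) = √(11² - 5²) = √(121 - 25) = √96 = 4*sqrt(6)

4*sqrt(6)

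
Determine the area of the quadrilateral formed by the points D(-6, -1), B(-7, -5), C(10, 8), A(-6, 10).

Shoelace: sum of cross terms = 231, Area = (1/2)|231| = 231/2

231/2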